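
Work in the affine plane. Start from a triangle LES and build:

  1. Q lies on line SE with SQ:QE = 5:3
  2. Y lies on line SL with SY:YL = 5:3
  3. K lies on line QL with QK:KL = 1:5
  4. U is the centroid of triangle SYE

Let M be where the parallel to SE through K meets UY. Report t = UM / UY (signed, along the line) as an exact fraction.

t = -1/10

Assign L = (0, 0), E = (1, 0), S = (0, 1) — the answer is frame-independent, so this choice is without loss of generality.
1. Q lies on line SE with SQ:QE = 5:3 ⇒ Q = (5/8, 3/8)
2. Y lies on line SL with SY:YL = 5:3 ⇒ Y = (0, 3/8)
3. K lies on line QL with QK:KL = 1:5 ⇒ K = (25/48, 5/16)
4. U is the centroid of triangle SYE ⇒ U = (1/3, 11/24)
through K parallel to SE: direction (1, -1); meets UY at M = (11/30, 7/15)
M = U + t·(Y−U) with t = -1/10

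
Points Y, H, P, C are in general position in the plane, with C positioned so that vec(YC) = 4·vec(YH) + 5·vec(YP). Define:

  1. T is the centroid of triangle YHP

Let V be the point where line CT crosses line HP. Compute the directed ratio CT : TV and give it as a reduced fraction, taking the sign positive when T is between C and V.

CT:TV = -25

Work in coordinates with Y = (0, 0), H = (1, 0), P = (0, 1), C = (4, 5).
1. T is the centroid of triangle YHP ⇒ T = (1/3, 1/3)
line CT meets HP at V = (12/25, 13/25)
T = C + t·(V−C) with t = 25/24, so CT:TV = 25/24:-1/24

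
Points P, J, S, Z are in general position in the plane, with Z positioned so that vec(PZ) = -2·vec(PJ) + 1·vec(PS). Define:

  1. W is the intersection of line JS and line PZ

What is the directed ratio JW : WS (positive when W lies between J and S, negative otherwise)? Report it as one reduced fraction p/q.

Work in coordinates with P = (0, 0), J = (1, 0), S = (0, 1), Z = (-2, 1).
1. W is the intersection of line JS and line PZ ⇒ W = (2, -1)
W = J + t·(S−J) with t = -1, so JW:WS = t:(1−t) = -1:2

JW:WS = -1/2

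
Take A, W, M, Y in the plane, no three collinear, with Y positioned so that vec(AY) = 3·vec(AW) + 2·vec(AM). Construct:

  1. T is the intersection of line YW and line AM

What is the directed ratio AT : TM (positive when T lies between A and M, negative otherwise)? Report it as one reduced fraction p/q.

AT:TM = -1/2

Choose coordinates A = (0, 0), W = (1, 0), M = (0, 1), Y = (3, 2).
1. T is the intersection of line YW and line AM ⇒ T = (0, -1)
T = A + t·(M−A) with t = -1, so AT:TM = t:(1−t) = -1:2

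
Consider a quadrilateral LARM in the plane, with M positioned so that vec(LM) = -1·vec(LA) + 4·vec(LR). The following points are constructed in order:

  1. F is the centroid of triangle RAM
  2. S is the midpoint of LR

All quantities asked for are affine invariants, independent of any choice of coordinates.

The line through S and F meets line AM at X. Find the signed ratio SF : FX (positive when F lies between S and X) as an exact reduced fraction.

Set L = (0, 0), A = (1, 0), R = (0, 1), M = (-1, 4); any affine frame gives the same invariant.
1. F is the centroid of triangle RAM ⇒ F = (0, 5/3)
2. S is the midpoint of LR ⇒ S = (0, 1/2)
line SF meets AM at X = (0, 2)
F = S + t·(X−S) with t = 7/9, so SF:FX = 7/9:2/9

SF:FX = 7/2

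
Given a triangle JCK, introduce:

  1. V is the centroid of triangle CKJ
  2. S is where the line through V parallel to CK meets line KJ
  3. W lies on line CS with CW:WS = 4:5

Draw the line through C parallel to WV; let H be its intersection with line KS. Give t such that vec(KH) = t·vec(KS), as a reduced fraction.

t = 5/2

Choose coordinates J = (0, 0), C = (1, 0), K = (0, 1).
1. V is the centroid of triangle CKJ ⇒ V = (1/3, 1/3)
2. S is where the line through V parallel to CK meets line KJ ⇒ S = (0, 2/3)
3. W lies on line CS with CW:WS = 4:5 ⇒ W = (5/9, 8/27)
through C parallel to WV: direction (-2/9, 1/27); meets KS at H = (0, 1/6)
H = K + t·(S−K) with t = 5/2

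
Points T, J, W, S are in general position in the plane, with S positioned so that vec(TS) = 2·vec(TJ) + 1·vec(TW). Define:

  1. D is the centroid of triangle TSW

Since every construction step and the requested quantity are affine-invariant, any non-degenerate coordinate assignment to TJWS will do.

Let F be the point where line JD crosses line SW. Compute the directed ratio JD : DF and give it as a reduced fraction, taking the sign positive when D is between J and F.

JD:DF = 2

Assign T = (0, 0), J = (1, 0), W = (0, 1), S = (2, 1) — the answer is frame-independent, so this choice is without loss of generality.
1. D is the centroid of triangle TSW ⇒ D = (2/3, 2/3)
line JD meets SW at F = (1/2, 1)
D = J + t·(F−J) with t = 2/3, so JD:DF = 2/3:1/3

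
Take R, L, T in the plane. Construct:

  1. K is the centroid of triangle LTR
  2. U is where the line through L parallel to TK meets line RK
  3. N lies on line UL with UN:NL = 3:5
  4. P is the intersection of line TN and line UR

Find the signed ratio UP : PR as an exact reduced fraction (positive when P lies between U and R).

Work in coordinates with R = (0, 0), L = (1, 0), T = (0, 1).
1. K is the centroid of triangle LTR ⇒ K = (1/3, 1/3)
2. U is where the line through L parallel to TK meets line RK ⇒ U = (2/3, 2/3)
3. N lies on line UL with UN:NL = 3:5 ⇒ N = (19/24, 5/12)
4. P is the intersection of line TN and line UR ⇒ P = (19/33, 19/33)
P = U + t·(R−U) with t = 3/22, so UP:PR = t:(1−t) = 3/22:19/22

UP:PR = 3/19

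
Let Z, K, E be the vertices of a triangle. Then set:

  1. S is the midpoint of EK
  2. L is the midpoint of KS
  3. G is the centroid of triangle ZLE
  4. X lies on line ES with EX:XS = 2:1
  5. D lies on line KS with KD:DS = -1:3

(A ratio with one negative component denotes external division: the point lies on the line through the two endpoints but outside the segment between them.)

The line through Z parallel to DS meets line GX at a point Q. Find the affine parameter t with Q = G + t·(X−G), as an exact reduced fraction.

Assign Z = (0, 0), K = (1, 0), E = (0, 1) — the answer is frame-independent, so this choice is without loss of generality.
1. S is the midpoint of EK ⇒ S = (1/2, 1/2)
2. L is the midpoint of KS ⇒ L = (3/4, 1/4)
3. G is the centroid of triangle ZLE ⇒ G = (1/4, 5/12)
4. X lies on line ES with EX:XS = 2:1 ⇒ X = (1/3, 2/3)
5. D lies on line KS with KD:DS = -1:3 ⇒ D = (5/4, -1/4)
through Z parallel to DS: direction (-3/4, 3/4); meets GX at Q = (1/12, -1/12)
Q = G + t·(X−G) with t = -2

t = -2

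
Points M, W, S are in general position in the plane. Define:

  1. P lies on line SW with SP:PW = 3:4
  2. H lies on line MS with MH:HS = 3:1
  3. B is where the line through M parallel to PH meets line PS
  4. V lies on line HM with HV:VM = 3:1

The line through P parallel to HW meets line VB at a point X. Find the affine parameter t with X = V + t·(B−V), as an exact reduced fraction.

t = 79/43

Work in coordinates with M = (0, 0), W = (1, 0), S = (0, 1).
1. P lies on line SW with SP:PW = 3:4 ⇒ P = (3/7, 4/7)
2. H lies on line MS with MH:HS = 3:1 ⇒ H = (0, 3/4)
3. B is where the line through M parallel to PH meets line PS ⇒ B = (12/7, -5/7)
4. V lies on line HM with HV:VM = 3:1 ⇒ V = (0, 3/16)
through P parallel to HW: direction (1, -3/4); meets VB at X = (948/301, -1769/1204)
X = V + t·(B−V) with t = 79/43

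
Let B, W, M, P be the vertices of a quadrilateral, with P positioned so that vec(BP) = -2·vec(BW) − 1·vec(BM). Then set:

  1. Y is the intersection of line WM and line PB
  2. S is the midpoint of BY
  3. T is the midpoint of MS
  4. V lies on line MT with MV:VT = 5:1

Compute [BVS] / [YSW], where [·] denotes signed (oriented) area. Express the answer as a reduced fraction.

Set B = (0, 0), W = (1, 0), M = (0, 1), P = (-2, -1); any affine frame gives the same invariant.
1. Y is the intersection of line WM and line PB ⇒ Y = (2/3, 1/3)
2. S is the midpoint of BY ⇒ S = (1/3, 1/6)
3. T is the midpoint of MS ⇒ T = (1/6, 7/12)
4. V lies on line MT with MV:VT = 5:1 ⇒ V = (5/36, 47/72)
2·[BVS] = -7/36, 2·[YSW] = 1/6
[BVS]:[YSW] = -7/36:1/6 = -7/6

[BVS]:[YSW] = -7/6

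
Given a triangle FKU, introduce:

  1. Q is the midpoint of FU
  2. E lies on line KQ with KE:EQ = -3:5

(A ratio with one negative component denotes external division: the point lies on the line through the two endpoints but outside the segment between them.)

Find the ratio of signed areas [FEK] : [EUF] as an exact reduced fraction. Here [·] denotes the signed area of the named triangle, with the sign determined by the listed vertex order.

Assign F = (0, 0), K = (1, 0), U = (0, 1) — the answer is frame-independent, so this choice is without loss of generality.
1. Q is the midpoint of FU ⇒ Q = (0, 1/2)
2. E lies on line KQ with KE:EQ = -3:5 ⇒ E = (5/2, -3/4)
2·[FEK] = 3/4, 2·[EUF] = 5/2
[FEK]:[EUF] = 3/4:5/2 = 3/10

[FEK]:[EUF] = 3/10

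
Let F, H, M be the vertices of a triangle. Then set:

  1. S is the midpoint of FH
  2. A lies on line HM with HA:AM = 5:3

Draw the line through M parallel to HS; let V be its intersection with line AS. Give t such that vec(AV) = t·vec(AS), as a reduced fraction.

Work in coordinates with F = (0, 0), H = (1, 0), M = (0, 1).
1. S is the midpoint of FH ⇒ S = (1/2, 0)
2. A lies on line HM with HA:AM = 5:3 ⇒ A = (3/8, 5/8)
through M parallel to HS: direction (-1/2, 0); meets AS at V = (3/10, 1)
V = A + t·(S−A) with t = -3/5

t = -3/5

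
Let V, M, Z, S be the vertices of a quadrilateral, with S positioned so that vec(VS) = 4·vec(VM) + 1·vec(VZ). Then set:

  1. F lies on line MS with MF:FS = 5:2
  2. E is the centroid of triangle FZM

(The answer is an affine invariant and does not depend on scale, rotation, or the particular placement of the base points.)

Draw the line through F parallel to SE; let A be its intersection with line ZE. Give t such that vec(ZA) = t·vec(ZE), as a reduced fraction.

Assign V = (0, 0), M = (1, 0), Z = (0, 1), S = (4, 1) — the answer is frame-independent, so this choice is without loss of generality.
1. F lies on line MS with MF:FS = 5:2 ⇒ F = (22/7, 5/7)
2. E is the centroid of triangle FZM ⇒ E = (29/21, 4/7)
through F parallel to SE: direction (-55/21, -3/7); meets ZE at A = (319/189, 10/21)
A = Z + t·(E−Z) with t = 11/9

t = 11/9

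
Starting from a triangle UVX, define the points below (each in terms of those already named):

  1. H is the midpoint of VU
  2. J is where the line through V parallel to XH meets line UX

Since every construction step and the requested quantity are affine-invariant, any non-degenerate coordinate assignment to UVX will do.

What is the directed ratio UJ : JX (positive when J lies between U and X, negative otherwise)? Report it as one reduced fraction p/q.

UJ:JX = -2

Set U = (0, 0), V = (1, 0), X = (0, 1); any affine frame gives the same invariant.
1. H is the midpoint of VU ⇒ H = (1/2, 0)
2. J is where the line through V parallel to XH meets line UX ⇒ J = (0, 2)
J = U + t·(X−U) with t = 2, so UJ:JX = t:(1−t) = 2:-1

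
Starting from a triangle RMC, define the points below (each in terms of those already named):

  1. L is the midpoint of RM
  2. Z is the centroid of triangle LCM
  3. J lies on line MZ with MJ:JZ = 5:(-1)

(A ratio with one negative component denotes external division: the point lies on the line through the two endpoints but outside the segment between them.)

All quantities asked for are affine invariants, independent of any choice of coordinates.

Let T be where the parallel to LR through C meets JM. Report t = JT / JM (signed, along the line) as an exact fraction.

t = -7/5

Work in coordinates with R = (0, 0), M = (1, 0), C = (0, 1).
1. L is the midpoint of RM ⇒ L = (1/2, 0)
2. Z is the centroid of triangle LCM ⇒ Z = (1/2, 1/3)
3. J lies on line MZ with MJ:JZ = 5:(-1) ⇒ J = (3/8, 5/12)
through C parallel to LR: direction (-1/2, 0); meets JM at T = (-1/2, 1)
T = J + t·(M−J) with t = -7/5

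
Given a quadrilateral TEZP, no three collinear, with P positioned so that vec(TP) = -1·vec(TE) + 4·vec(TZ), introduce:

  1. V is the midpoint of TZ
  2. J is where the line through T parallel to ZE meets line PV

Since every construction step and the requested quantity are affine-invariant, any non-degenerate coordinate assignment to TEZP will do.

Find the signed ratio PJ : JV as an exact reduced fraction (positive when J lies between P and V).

Assign T = (0, 0), E = (1, 0), Z = (0, 1), P = (-1, 4) — the answer is frame-independent, so this choice is without loss of generality.
1. V is the midpoint of TZ ⇒ V = (0, 1/2)
2. J is where the line through T parallel to ZE meets line PV ⇒ J = (1/5, -1/5)
J = P + t·(V−P) with t = 6/5, so PJ:JV = t:(1−t) = 6/5:-1/5

PJ:JV = -6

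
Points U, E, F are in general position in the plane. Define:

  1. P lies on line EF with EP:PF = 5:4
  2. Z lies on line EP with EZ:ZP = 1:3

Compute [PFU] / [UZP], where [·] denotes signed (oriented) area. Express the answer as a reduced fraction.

[PFU]:[UZP] = 16/15

Set U = (0, 0), E = (1, 0), F = (0, 1); any affine frame gives the same invariant.
1. P lies on line EF with EP:PF = 5:4 ⇒ P = (4/9, 5/9)
2. Z lies on line EP with EZ:ZP = 1:3 ⇒ Z = (31/36, 5/36)
2·[PFU] = 4/9, 2·[UZP] = 5/12
[PFU]:[UZP] = 4/9:5/12 = 16/15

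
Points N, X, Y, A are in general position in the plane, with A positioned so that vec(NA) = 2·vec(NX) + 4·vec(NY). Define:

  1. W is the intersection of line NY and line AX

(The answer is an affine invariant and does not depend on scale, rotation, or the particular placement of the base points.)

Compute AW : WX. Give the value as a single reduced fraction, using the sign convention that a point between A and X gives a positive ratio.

AW:WX = -2

Assign N = (0, 0), X = (1, 0), Y = (0, 1), A = (2, 4) — the answer is frame-independent, so this choice is without loss of generality.
1. W is the intersection of line NY and line AX ⇒ W = (0, -4)
W = A + t·(X−A) with t = 2, so AW:WX = t:(1−t) = 2:-1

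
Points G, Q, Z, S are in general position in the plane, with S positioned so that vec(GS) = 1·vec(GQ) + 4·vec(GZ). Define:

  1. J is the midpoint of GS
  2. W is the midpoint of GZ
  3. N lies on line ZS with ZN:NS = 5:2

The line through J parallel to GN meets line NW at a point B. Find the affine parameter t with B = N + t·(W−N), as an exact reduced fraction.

Choose coordinates G = (0, 0), Q = (1, 0), Z = (0, 1), S = (1, 4).
1. J is the midpoint of GS ⇒ J = (1/2, 2)
2. W is the midpoint of GZ ⇒ W = (0, 1/2)
3. N lies on line ZS with ZN:NS = 5:2 ⇒ N = (5/7, 22/7)
through J parallel to GN: direction (5/7, 22/7); meets NW at B = (1, 21/5)
B = N + t·(W−N) with t = -2/5

t = -2/5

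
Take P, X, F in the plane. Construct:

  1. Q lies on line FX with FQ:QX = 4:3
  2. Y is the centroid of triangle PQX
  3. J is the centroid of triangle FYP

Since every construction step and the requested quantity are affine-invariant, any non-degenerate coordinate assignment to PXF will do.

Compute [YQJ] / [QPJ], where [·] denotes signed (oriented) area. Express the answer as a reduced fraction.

[YQJ]:[QPJ] = -7/9

Set P = (0, 0), X = (1, 0), F = (0, 1); any affine frame gives the same invariant.
1. Q lies on line FX with FQ:QX = 4:3 ⇒ Q = (4/7, 3/7)
2. Y is the centroid of triangle PQX ⇒ Y = (11/21, 1/7)
3. J is the centroid of triangle FYP ⇒ J = (11/63, 8/21)
2·[YQJ] = 1/9, 2·[QPJ] = -1/7
[YQJ]:[QPJ] = 1/9:-1/7 = -7/9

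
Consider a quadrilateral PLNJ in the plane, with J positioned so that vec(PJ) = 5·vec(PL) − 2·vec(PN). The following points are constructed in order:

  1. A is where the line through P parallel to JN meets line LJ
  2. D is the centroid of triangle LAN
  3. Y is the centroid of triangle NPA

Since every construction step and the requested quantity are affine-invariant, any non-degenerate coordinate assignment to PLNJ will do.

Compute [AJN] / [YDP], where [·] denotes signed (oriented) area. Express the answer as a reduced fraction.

Choose coordinates P = (0, 0), L = (1, 0), N = (0, 1), J = (5, -2).
1. A is where the line through P parallel to JN meets line LJ ⇒ A = (-5, 3)
2. D is the centroid of triangle LAN ⇒ D = (-4/3, 4/3)
3. Y is the centroid of triangle NPA ⇒ Y = (-5/3, 4/3)
2·[AJN] = 5, 2·[YDP] = -4/9
[AJN]:[YDP] = 5:-4/9 = -45/4

[AJN]:[YDP] = -45/4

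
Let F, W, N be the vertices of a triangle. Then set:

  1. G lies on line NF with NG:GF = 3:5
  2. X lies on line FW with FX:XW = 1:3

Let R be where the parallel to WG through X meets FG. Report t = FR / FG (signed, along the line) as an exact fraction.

Work in coordinates with F = (0, 0), W = (1, 0), N = (0, 1).
1. G lies on line NF with NG:GF = 3:5 ⇒ G = (0, 5/8)
2. X lies on line FW with FX:XW = 1:3 ⇒ X = (1/4, 0)
through X parallel to WG: direction (-1, 5/8); meets FG at R = (0, 5/32)
R = F + t·(G−F) with t = 1/4

t = 1/4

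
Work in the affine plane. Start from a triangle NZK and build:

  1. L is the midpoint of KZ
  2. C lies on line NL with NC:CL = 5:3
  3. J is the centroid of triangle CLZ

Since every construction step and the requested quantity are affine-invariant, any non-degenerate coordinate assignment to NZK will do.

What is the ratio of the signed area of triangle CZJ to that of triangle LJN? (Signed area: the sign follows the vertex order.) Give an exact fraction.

Assign N = (0, 0), Z = (1, 0), K = (0, 1) — the answer is frame-independent, so this choice is without loss of generality.
1. L is the midpoint of KZ ⇒ L = (1/2, 1/2)
2. C lies on line NL with NC:CL = 5:3 ⇒ C = (5/16, 5/16)
3. J is the centroid of triangle CLZ ⇒ J = (29/48, 13/48)
2·[CZJ] = 1/16, 2·[LJN] = -1/6
[CZJ]:[LJN] = 1/16:-1/6 = -3/8

[CZJ]:[LJN] = -3/8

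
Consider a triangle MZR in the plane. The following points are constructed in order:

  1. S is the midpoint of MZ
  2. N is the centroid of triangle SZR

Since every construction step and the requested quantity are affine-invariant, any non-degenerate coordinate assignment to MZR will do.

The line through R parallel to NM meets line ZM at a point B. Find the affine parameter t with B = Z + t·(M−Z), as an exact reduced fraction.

t = 5/2

Set M = (0, 0), Z = (1, 0), R = (0, 1); any affine frame gives the same invariant.
1. S is the midpoint of MZ ⇒ S = (1/2, 0)
2. N is the centroid of triangle SZR ⇒ N = (1/2, 1/3)
through R parallel to NM: direction (-1/2, -1/3); meets ZM at B = (-3/2, 0)
B = Z + t·(M−Z) with t = 5/2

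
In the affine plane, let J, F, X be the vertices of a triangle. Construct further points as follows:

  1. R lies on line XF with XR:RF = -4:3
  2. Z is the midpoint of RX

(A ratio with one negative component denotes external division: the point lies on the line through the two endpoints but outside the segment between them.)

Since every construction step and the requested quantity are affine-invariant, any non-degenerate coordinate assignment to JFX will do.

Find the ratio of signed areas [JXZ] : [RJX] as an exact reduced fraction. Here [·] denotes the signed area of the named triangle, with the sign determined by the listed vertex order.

[JXZ]:[RJX] = 1/2

Choose coordinates J = (0, 0), F = (1, 0), X = (0, 1).
1. R lies on line XF with XR:RF = -4:3 ⇒ R = (4, -3)
2. Z is the midpoint of RX ⇒ Z = (2, -1)
2·[JXZ] = -2, 2·[RJX] = -4
[JXZ]:[RJX] = -2:-4 = 1/2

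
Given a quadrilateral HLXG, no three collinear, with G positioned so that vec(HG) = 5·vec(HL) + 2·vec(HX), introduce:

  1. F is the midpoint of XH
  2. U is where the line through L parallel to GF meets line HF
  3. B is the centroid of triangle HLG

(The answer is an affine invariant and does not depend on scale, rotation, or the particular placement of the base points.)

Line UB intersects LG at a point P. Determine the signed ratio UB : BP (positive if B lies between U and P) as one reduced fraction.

Assign H = (0, 0), L = (1, 0), X = (0, 1), G = (5, 2) — the answer is frame-independent, so this choice is without loss of generality.
1. F is the midpoint of XH ⇒ F = (0, 1/2)
2. U is where the line through L parallel to GF meets line HF ⇒ U = (0, -3/10)
3. B is the centroid of triangle HLG ⇒ B = (2, 2/3)
line UB meets LG at P = (12, 11/2)
B = U + t·(P−U) with t = 1/6, so UB:BP = 1/6:5/6

UB:BP = 1/5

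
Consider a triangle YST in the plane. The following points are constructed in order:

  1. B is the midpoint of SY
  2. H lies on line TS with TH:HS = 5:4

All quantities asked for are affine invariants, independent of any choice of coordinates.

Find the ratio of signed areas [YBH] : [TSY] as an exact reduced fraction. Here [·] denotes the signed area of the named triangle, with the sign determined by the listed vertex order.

Assign Y = (0, 0), S = (1, 0), T = (0, 1) — the answer is frame-independent, so this choice is without loss of generality.
1. B is the midpoint of SY ⇒ B = (1/2, 0)
2. H lies on line TS with TH:HS = 5:4 ⇒ H = (5/9, 4/9)
2·[YBH] = 2/9, 2·[TSY] = -1
[YBH]:[TSY] = 2/9:-1 = -2/9

[YBH]:[TSY] = -2/9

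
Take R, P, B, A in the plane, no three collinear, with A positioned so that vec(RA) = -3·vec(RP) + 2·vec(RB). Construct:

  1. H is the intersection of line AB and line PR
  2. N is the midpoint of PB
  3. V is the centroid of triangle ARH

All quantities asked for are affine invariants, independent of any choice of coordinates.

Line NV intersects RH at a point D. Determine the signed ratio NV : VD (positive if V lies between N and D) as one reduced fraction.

NV:VD = -1/4

Assign R = (0, 0), P = (1, 0), B = (0, 1), A = (-3, 2) — the answer is frame-independent, so this choice is without loss of generality.
1. H is the intersection of line AB and line PR ⇒ H = (3, 0)
2. N is the midpoint of PB ⇒ N = (1/2, 1/2)
3. V is the centroid of triangle ARH ⇒ V = (0, 2/3)
line NV meets RH at D = (2, 0)
V = N + t·(D−N) with t = -1/3, so NV:VD = -1/3:4/3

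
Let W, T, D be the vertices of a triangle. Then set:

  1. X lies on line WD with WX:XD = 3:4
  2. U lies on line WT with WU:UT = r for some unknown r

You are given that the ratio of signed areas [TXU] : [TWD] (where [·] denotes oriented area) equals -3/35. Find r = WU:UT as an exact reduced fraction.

r = 4

Work in coordinates with W = (0, 0), T = (1, 0), D = (0, 1).
1. X lies on line WD with WX:XD = 3:4 ⇒ X = (0, 3/7)
2. With WU:UT = r, write λ = r/(r+1) so U = W + λ·(T−W); U is affine-linear in λ
Every point depending on U is an affine combination of U and λ-independent points, so each such coordinate is linear in λ; the λ² term in each signed area is a multiple of (T−W)×(T−W) = 0, so 2·[TXU] and 2·[TWD] are each linear in λ. Evaluating at λ=0 and λ=1:
  2·[TXU] = -3/7·λ + 3/7,   2·[TWD] = -1
So [TXU]:[TWD] = (-3/7·λ + 3/7) / (-1). Setting this equal to -3/35:
  -3/7·λ + 3/7 = -3/35·(-1)  ⇒  λ = 4/5
Then r = λ/(1−λ) = (4/5)/(1/5) = 4. Check: with r = 4, U = (4/5, 0) and [TXU]:[TWD] = -3/35 as required.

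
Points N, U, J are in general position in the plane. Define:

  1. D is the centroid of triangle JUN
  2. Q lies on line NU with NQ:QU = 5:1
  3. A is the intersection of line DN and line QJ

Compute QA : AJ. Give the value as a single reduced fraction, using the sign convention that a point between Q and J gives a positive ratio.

Work in coordinates with N = (0, 0), U = (1, 0), J = (0, 1).
1. D is the centroid of triangle JUN ⇒ D = (1/3, 1/3)
2. Q lies on line NU with NQ:QU = 5:1 ⇒ Q = (5/6, 0)
3. A is the intersection of line DN and line QJ ⇒ A = (5/11, 5/11)
A = Q + t·(J−Q) with t = 5/11, so QA:AJ = t:(1−t) = 5/11:6/11

QA:AJ = 5/6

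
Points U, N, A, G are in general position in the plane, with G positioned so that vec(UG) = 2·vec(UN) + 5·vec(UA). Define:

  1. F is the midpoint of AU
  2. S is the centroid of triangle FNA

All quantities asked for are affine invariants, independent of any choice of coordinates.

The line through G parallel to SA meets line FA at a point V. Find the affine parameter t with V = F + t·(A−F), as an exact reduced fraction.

t = 15

Assign U = (0, 0), N = (1, 0), A = (0, 1), G = (2, 5) — the answer is frame-independent, so this choice is without loss of generality.
1. F is the midpoint of AU ⇒ F = (0, 1/2)
2. S is the centroid of triangle FNA ⇒ S = (1/3, 1/2)
through G parallel to SA: direction (-1/3, 1/2); meets FA at V = (0, 8)
V = F + t·(A−F) with t = 15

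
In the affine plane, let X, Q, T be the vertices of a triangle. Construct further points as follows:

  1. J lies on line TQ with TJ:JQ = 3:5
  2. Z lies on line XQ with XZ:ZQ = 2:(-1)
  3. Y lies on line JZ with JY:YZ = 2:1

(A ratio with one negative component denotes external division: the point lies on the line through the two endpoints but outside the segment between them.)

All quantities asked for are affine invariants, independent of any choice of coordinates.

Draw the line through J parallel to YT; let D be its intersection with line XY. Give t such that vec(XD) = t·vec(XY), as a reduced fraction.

t = 29/35

Set X = (0, 0), Q = (1, 0), T = (0, 1); any affine frame gives the same invariant.
1. J lies on line TQ with TJ:JQ = 3:5 ⇒ J = (3/8, 5/8)
2. Z lies on line XQ with XZ:ZQ = 2:(-1) ⇒ Z = (2, 0)
3. Y lies on line JZ with JY:YZ = 2:1 ⇒ Y = (35/24, 5/24)
through J parallel to YT: direction (-35/24, 19/24); meets XY at D = (29/24, 29/168)
D = X + t·(Y−X) with t = 29/35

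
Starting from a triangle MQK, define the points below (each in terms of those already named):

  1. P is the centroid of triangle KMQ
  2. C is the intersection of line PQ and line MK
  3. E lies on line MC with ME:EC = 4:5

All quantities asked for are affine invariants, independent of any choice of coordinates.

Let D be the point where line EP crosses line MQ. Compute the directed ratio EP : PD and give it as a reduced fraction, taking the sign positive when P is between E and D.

Choose coordinates M = (0, 0), Q = (1, 0), K = (0, 1).
1. P is the centroid of triangle KMQ ⇒ P = (1/3, 1/3)
2. C is the intersection of line PQ and line MK ⇒ C = (0, 1/2)
3. E lies on line MC with ME:EC = 4:5 ⇒ E = (0, 2/9)
line EP meets MQ at D = (-2/3, 0)
P = E + t·(D−E) with t = -1/2, so EP:PD = -1/2:3/2

EP:PD = -1/3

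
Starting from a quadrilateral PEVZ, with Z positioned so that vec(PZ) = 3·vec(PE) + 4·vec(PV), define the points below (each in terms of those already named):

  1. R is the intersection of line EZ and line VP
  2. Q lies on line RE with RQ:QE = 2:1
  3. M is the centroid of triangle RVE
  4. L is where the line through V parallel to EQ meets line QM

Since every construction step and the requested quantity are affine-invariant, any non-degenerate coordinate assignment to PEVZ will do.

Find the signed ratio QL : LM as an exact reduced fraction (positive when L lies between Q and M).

Choose coordinates P = (0, 0), E = (1, 0), V = (0, 1), Z = (3, 4).
1. R is the intersection of line EZ and line VP ⇒ R = (0, -2)
2. Q lies on line RE with RQ:QE = 2:1 ⇒ Q = (2/3, -2/3)
3. M is the centroid of triangle RVE ⇒ M = (1/3, -1/3)
4. L is where the line through V parallel to EQ meets line QM ⇒ L = (-1/3, 1/3)
L = Q + t·(M−Q) with t = 3, so QL:LM = t:(1−t) = 3:-2

QL:LM = -3/2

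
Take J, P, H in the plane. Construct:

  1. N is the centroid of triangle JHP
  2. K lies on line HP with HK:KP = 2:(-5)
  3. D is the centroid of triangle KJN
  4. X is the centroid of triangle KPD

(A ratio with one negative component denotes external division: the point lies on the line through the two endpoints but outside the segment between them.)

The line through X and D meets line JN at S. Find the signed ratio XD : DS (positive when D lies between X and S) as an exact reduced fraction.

XD:DS = -2/21

Set J = (0, 0), P = (1, 0), H = (0, 1); any affine frame gives the same invariant.
1. N is the centroid of triangle JHP ⇒ N = (1/3, 1/3)
2. K lies on line HP with HK:KP = 2:(-5) ⇒ K = (-2/3, 5/3)
3. D is the centroid of triangle KJN ⇒ D = (-1/9, 2/3)
4. X is the centroid of triangle KPD ⇒ X = (2/27, 7/9)
line XD meets JN at S = (11/6, 11/6)
D = X + t·(S−X) with t = -2/19, so XD:DS = -2/19:21/19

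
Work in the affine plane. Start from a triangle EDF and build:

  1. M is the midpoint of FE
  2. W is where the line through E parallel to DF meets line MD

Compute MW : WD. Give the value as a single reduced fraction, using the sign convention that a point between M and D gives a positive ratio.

MW:WD = -1/2

Choose coordinates E = (0, 0), D = (1, 0), F = (0, 1).
1. M is the midpoint of FE ⇒ M = (0, 1/2)
2. W is where the line through E parallel to DF meets line MD ⇒ W = (-1, 1)
W = M + t·(D−M) with t = -1, so MW:WD = t:(1−t) = -1:2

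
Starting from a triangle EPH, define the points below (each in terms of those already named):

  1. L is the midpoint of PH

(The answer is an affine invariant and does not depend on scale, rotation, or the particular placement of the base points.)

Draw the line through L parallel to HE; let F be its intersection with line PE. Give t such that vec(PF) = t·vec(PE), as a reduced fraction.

Work in coordinates with E = (0, 0), P = (1, 0), H = (0, 1).
1. L is the midpoint of PH ⇒ L = (1/2, 1/2)
through L parallel to HE: direction (0, -1); meets PE at F = (1/2, 0)
F = P + t·(E−P) with t = 1/2

t = 1/2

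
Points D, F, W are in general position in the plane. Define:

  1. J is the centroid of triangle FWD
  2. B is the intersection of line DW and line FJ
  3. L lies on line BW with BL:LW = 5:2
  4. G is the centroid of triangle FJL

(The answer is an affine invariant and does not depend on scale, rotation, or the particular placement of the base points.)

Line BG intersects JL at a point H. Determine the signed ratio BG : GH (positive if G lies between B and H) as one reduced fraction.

Work in coordinates with D = (0, 0), F = (1, 0), W = (0, 1).
1. J is the centroid of triangle FWD ⇒ J = (1/3, 1/3)
2. B is the intersection of line DW and line FJ ⇒ B = (0, 1/2)
3. L lies on line BW with BL:LW = 5:2 ⇒ L = (0, 6/7)
4. G is the centroid of triangle FJL ⇒ G = (4/9, 25/63)
line BG meets JL at H = (4/15, 46/105)
G = B + t·(H−B) with t = 5/3, so BG:GH = 5/3:-2/3

BG:GH = -5/2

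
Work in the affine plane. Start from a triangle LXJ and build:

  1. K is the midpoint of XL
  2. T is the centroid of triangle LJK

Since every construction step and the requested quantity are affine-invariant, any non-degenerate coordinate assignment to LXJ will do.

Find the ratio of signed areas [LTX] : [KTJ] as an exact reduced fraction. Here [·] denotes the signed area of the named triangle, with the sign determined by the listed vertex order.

[LTX]:[KTJ] = 2

Work in coordinates with L = (0, 0), X = (1, 0), J = (0, 1).
1. K is the midpoint of XL ⇒ K = (1/2, 0)
2. T is the centroid of triangle LJK ⇒ T = (1/6, 1/3)
2·[LTX] = -1/3, 2·[KTJ] = -1/6
[LTX]:[KTJ] = -1/3:-1/6 = 2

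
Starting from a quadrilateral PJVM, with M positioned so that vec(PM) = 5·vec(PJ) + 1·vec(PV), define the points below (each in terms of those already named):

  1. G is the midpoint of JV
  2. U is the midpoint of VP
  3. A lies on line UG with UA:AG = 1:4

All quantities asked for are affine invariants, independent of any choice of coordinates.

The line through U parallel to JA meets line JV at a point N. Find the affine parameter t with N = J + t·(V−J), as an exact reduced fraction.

Set P = (0, 0), J = (1, 0), V = (0, 1), M = (5, 1); any affine frame gives the same invariant.
1. G is the midpoint of JV ⇒ G = (1/2, 1/2)
2. U is the midpoint of VP ⇒ U = (0, 1/2)
3. A lies on line UG with UA:AG = 1:4 ⇒ A = (1/10, 1/2)
through U parallel to JA: direction (-9/10, 1/2); meets JV at N = (9/8, -1/8)
N = J + t·(V−J) with t = -1/8

t = -1/8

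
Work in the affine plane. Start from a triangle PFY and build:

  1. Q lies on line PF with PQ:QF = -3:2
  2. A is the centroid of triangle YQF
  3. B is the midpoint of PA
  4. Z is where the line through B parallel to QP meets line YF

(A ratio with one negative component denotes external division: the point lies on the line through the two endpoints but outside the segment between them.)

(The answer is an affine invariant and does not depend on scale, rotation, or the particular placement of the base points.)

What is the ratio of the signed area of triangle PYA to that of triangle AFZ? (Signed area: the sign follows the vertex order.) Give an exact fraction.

[PYA]:[AFZ] = 12

Work in coordinates with P = (0, 0), F = (1, 0), Y = (0, 1).
1. Q lies on line PF with PQ:QF = -3:2 ⇒ Q = (3, 0)
2. A is the centroid of triangle YQF ⇒ A = (4/3, 1/3)
3. B is the midpoint of PA ⇒ B = (2/3, 1/6)
4. Z is where the line through B parallel to QP meets line YF ⇒ Z = (5/6, 1/6)
2·[PYA] = -4/3, 2·[AFZ] = -1/9
[PYA]:[AFZ] = -4/3:-1/9 = 12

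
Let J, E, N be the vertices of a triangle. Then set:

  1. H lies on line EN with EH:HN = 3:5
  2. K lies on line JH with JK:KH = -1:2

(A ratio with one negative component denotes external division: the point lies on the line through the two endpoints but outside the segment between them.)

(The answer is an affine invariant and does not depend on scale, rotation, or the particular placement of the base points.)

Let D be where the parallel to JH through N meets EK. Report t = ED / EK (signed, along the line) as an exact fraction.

t = 8/3

Assign J = (0, 0), E = (1, 0), N = (0, 1) — the answer is frame-independent, so this choice is without loss of generality.
1. H lies on line EN with EH:HN = 3:5 ⇒ H = (5/8, 3/8)
2. K lies on line JH with JK:KH = -1:2 ⇒ K = (-5/8, -3/8)
through N parallel to JH: direction (5/8, 3/8); meets EK at D = (-10/3, -1)
D = E + t·(K−E) with t = 8/3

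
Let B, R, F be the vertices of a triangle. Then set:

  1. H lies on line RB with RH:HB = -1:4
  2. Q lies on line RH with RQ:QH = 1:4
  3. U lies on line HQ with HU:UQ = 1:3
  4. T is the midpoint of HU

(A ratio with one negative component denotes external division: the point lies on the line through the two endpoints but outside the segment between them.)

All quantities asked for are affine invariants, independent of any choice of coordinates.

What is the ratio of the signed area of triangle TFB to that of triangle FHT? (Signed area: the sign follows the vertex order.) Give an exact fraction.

Set B = (0, 0), R = (1, 0), F = (0, 1); any affine frame gives the same invariant.
1. H lies on line RB with RH:HB = -1:4 ⇒ H = (4/3, 0)
2. Q lies on line RH with RQ:QH = 1:4 ⇒ Q = (16/15, 0)
3. U lies on line HQ with HU:UQ = 1:3 ⇒ U = (19/15, 0)
4. T is the midpoint of HU ⇒ T = (13/10, 0)
2·[TFB] = 13/10, 2·[FHT] = -1/30
[TFB]:[FHT] = 13/10:-1/30 = -39

[TFB]:[FHT] = -39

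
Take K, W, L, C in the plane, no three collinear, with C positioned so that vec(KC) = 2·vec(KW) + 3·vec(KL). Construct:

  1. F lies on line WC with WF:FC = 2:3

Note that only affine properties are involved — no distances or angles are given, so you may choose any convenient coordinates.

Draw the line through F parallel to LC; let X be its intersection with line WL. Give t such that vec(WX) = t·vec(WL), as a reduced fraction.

Assign K = (0, 0), W = (1, 0), L = (0, 1), C = (2, 3) — the answer is frame-independent, so this choice is without loss of generality.
1. F lies on line WC with WF:FC = 2:3 ⇒ F = (7/5, 6/5)
through F parallel to LC: direction (2, 2); meets WL at X = (3/5, 2/5)
X = W + t·(L−W) with t = 2/5

t = 2/5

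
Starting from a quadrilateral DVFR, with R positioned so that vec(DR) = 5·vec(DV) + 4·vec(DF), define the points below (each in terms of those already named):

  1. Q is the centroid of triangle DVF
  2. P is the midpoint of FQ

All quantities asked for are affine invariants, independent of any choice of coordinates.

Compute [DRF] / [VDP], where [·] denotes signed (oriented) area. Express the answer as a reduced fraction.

[DRF]:[VDP] = -15/2

Work in coordinates with D = (0, 0), V = (1, 0), F = (0, 1), R = (5, 4).
1. Q is the centroid of triangle DVF ⇒ Q = (1/3, 1/3)
2. P is the midpoint of FQ ⇒ P = (1/6, 2/3)
2·[DRF] = 5, 2·[VDP] = -2/3
[DRF]:[VDP] = 5:-2/3 = -15/2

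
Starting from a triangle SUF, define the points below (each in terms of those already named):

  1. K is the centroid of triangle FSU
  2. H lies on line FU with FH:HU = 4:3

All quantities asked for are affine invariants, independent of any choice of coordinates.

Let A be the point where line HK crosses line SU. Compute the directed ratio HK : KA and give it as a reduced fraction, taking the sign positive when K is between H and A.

HK:KA = 2/7

Assign S = (0, 0), U = (1, 0), F = (0, 1) — the answer is frame-independent, so this choice is without loss of generality.
1. K is the centroid of triangle FSU ⇒ K = (1/3, 1/3)
2. H lies on line FU with FH:HU = 4:3 ⇒ H = (4/7, 3/7)
line HK meets SU at A = (-1/2, 0)
K = H + t·(A−H) with t = 2/9, so HK:KA = 2/9:7/9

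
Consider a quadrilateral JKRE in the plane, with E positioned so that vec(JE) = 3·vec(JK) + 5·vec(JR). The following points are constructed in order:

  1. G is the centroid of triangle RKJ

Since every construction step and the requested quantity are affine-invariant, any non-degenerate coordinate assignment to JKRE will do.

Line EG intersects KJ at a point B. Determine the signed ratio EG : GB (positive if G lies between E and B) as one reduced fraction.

EG:GB = 14

Choose coordinates J = (0, 0), K = (1, 0), R = (0, 1), E = (3, 5).
1. G is the centroid of triangle RKJ ⇒ G = (1/3, 1/3)
line EG meets KJ at B = (1/7, 0)
G = E + t·(B−E) with t = 14/15, so EG:GB = 14/15:1/15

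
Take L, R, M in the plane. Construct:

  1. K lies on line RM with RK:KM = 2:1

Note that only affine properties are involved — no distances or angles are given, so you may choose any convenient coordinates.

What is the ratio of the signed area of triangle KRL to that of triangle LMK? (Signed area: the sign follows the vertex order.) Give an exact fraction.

Set L = (0, 0), R = (1, 0), M = (0, 1); any affine frame gives the same invariant.
1. K lies on line RM with RK:KM = 2:1 ⇒ K = (1/3, 2/3)
2·[KRL] = -2/3, 2·[LMK] = -1/3
[KRL]:[LMK] = -2/3:-1/3 = 2

[KRL]:[LMK] = 2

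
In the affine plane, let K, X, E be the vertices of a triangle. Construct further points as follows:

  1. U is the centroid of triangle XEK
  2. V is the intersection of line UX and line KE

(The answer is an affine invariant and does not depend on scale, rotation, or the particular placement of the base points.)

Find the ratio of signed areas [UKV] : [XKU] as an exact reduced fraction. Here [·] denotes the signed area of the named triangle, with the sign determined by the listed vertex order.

[UKV]:[XKU] = 1/2

Choose coordinates K = (0, 0), X = (1, 0), E = (0, 1).
1. U is the centroid of triangle XEK ⇒ U = (1/3, 1/3)
2. V is the intersection of line UX and line KE ⇒ V = (0, 1/2)
2·[UKV] = -1/6, 2·[XKU] = -1/3
[UKV]:[XKU] = -1/6:-1/3 = 1/2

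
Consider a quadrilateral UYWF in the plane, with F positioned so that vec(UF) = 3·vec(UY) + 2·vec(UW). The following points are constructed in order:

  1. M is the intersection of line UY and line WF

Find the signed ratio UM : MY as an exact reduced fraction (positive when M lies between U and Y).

UM:MY = -3/4

Set U = (0, 0), Y = (1, 0), W = (0, 1), F = (3, 2); any affine frame gives the same invariant.
1. M is the intersection of line UY and line WF ⇒ M = (-3, 0)
M = U + t·(Y−U) with t = -3, so UM:MY = t:(1−t) = -3:4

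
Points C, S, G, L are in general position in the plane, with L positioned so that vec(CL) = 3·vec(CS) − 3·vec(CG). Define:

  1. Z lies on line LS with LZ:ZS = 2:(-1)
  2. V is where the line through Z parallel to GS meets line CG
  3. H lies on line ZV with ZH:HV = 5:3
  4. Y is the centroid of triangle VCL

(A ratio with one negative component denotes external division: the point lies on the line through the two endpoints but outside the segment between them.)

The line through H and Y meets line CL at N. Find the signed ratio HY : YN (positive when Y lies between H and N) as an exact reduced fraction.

Choose coordinates C = (0, 0), S = (1, 0), G = (0, 1), L = (3, -3).
1. Z lies on line LS with LZ:ZS = 2:(-1) ⇒ Z = (-1, 3)
2. V is where the line through Z parallel to GS meets line CG ⇒ V = (0, 2)
3. H lies on line ZV with ZH:HV = 5:3 ⇒ H = (-3/8, 19/8)
4. Y is the centroid of triangle VCL ⇒ Y = (1, -1/3)
line HY meets CL at N = (27/16, -27/16)
Y = H + t·(N−H) with t = 2/3, so HY:YN = 2/3:1/3

HY:YN = 2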